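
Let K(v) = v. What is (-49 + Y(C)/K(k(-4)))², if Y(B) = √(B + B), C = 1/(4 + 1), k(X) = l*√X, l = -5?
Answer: (2450 - I*√10)²/2500 ≈ 2401.0 - 6.1981*I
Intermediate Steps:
k(X) = -5*√X
C = ⅕ (C = 1/5 = ⅕ ≈ 0.20000)
Y(B) = √2*√B (Y(B) = √(2*B) = √2*√B)
(-49 + Y(C)/K(k(-4)))² = (-49 + (√2*√(⅕))/((-10*I)))² = (-49 + (√2*(√5/5))/((-10*I)))² = (-49 + (√10/5)/((-10*I)))² = (-49 + (√10/5)*(I/10))² = (-49 + I*√10/50)²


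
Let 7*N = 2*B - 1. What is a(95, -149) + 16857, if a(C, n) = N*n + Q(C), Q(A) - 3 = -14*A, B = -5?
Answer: 110349/7 ≈ 15764.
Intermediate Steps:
Q(A) = 3 - 14*A
N = -11/7 (N = (2*(-5) - 1)/7 = (-10 - 1)/7 = (⅐)*(-11) = -11/7 ≈ -1.5714)
a(C, n) = 3 - 14*C - 11*n/7 (a(C, n) = -11*n/7 + (3 - 14*C) = 3 - 14*C - 11*n/7)
a(95, -149) + 16857 = (3 - 14*95 - 11/7*(-149)) + 16857 = (3 - 1330 + 1639/7) + 16857 = -7650/7 + 16857 = 110349/7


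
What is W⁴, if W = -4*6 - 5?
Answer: 707281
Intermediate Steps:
W = -29 (W = -24 - 5 = -29)
W⁴ = (-29)⁴ = 707281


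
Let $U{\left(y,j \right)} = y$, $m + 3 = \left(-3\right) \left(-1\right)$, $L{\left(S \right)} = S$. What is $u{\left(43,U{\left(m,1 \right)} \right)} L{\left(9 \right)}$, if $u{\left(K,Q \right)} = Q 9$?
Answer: $0$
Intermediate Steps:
$m = 0$ ($m = -3 - -3 = -3 + 3 = 0$)
$u{\left(K,Q \right)} = 9 Q$
$u{\left(43,U{\left(m,1 \right)} \right)} L{\left(9 \right)} = 9 \cdot 0 \cdot 9 = 0 \cdot 9 = 0$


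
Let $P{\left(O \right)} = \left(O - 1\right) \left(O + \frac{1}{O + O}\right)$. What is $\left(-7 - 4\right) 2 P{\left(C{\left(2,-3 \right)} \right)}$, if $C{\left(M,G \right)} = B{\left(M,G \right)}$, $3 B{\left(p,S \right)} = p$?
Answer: $\frac{187}{18} \approx 10.389$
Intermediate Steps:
$B{\left(p,S \right)} = \frac{p}{3}$
$C{\left(M,G \right)} = \frac{M}{3}$
$P{\left(O \right)} = \left(-1 + O\right) \left(O + \frac{1}{2 O}\right)$
$\left(-7 - 4\right) 2 P{\left(C{\left(2,-3 \right)} \right)} = \left(-7 - 4\right) 2 \left(\frac{1}{2} + \left(\frac{1}{3} \cdot 2\right)^{2} - \frac{1}{3} \cdot 2 - \frac{1}{2 \cdot \frac{1}{3} \cdot 2}\right) = \left(-11\right) 2 \left(\frac{1}{2} + \left(\frac{2}{3}\right)^{2} - \frac{2}{3} - \frac{1}{2 \cdot \frac{2}{3}}\right) = - 22 \left(\frac{1}{2} + \frac{4}{9} - \frac{2}{3} - \frac{3}{4}\right) = \left(-22\right) \left(- \frac{17}{36}\right) = \frac{187}{18}$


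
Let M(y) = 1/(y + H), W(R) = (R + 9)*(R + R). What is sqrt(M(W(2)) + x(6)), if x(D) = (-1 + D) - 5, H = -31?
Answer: sqrt(13)/13 ≈ 0.27735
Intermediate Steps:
W(R) = 2*R*(9 + R) (W(R) = (9 + R)*(2*R) = 2*R*(9 + R))
M(y) = 1/(-31 + y) (M(y) = 1/(y - 31) = 1/(-31 + y))
x(D) = -6 + D
sqrt(M(W(2)) + x(6)) = sqrt(1/(-31 + 2*2*(9 + 2)) + (-6 + 6)) = sqrt(1/(-31 + 2*2*11) + 0) = sqrt(1/(-31 + 44) + 0) = sqrt(1/13 + 0) = sqrt(1/13) = sqrt(13)/13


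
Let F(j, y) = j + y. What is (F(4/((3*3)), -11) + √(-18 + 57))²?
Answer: 12184/81 - 190*√39/9 ≈ 18.581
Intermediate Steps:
(F(4/((3*3)), -11) + √(-18 + 57))² = ((4/((3*3)) - 11) + √(-18 + 57))² = ((4/9 - 11) + √39)² = (-95/9 + √39)²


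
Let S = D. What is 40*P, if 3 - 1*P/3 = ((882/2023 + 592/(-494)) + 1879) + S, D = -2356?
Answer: 4118191440/71383 ≈ 57692.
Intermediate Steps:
S = -2356
P = 102954786/71383 (P = 9 - 3*(((882/2023 + 592/(-494)) + 1879) - 2356) = 9 - 3*(((882*(1/2023) + 592*(-1/494)) + 1879) - 2356) = 9 - 3*(((126/289 - 296/247) + 1879) - 2356) = 9 - 3*((-54422/71383 + 1879) - 2356) = 9 - 3*(134074235/71383 - 2356) = 9 - 3*(-34104113/71383) = 9 + 102312339/71383 = 102954786/71383 ≈ 1442.3)
40*P = 40*(102954786/71383) = 4118191440/71383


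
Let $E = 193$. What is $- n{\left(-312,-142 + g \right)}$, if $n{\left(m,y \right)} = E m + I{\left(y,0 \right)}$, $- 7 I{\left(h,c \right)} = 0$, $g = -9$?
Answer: $60216$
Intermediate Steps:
$I{\left(h,c \right)} = 0$ ($I{\left(h,c \right)} = \left(- \frac{1}{7}\right) 0 = 0$)
$n{\left(m,y \right)} = 193 m$ ($n{\left(m,y \right)} = 193 m + 0 = 193 m$)
$- n{\left(-312,-142 + g \right)} = - 193 \left(-312\right) = \left(-1\right) \left(-60216\right) = 60216$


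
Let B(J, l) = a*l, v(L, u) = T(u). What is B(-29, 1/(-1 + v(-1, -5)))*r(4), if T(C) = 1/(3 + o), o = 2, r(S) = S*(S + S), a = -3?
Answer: 120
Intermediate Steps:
r(S) = 2*S² (r(S) = S*(2*S) = 2*S²)
T(C) = ⅕ (T(C) = 1/(3 + 2) = 1/5 = ⅕)
v(L, u) = ⅕
B(J, l) = -3*l
B(-29, 1/(-1 + v(-1, -5)))*r(4) = (-3/(-1 + ⅕))*(2*4²) = (-3/(-⅘))*(2*16) = -3*(-5/4)*32 = (15/4)*32 = 120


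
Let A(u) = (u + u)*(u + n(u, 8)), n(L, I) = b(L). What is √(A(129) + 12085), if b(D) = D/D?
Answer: 25*√73 ≈ 213.60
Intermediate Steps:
b(D) = 1
n(L, I) = 1
A(u) = 2*u*(1 + u) (A(u) = (u + u)*(u + 1) = (2*u)*(1 + u) = 2*u*(1 + u))
√(A(129) + 12085) = √(2*129*(1 + 129) + 12085) = √(2*129*130 + 12085) = √(33540 + 12085) = √45625 = 25*√73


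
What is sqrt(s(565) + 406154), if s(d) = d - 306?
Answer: 3*sqrt(45157) ≈ 637.50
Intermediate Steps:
s(d) = -306 + d
sqrt(s(565) + 406154) = sqrt((-306 + 565) + 406154) = sqrt(259 + 406154) = sqrt(406413) = 3*sqrt(45157)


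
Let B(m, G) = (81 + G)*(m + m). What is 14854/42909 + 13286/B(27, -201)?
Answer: -78972509/46341720 ≈ -1.7041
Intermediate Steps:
B(m, G) = 2*m*(81 + G) (B(m, G) = (81 + G)*(2*m) = 2*m*(81 + G))
14854/42909 + 13286/B(27, -201) = 14854/42909 + 13286/((2*27*(81 - 201))) = 14854*(1/42909) + 13286/((2*27*(-120))) = 14854/42909 + 13286/(-6480) = 14854/42909 + 13286*(-1/6480) = 14854/42909 - 6643/3240 = -78972509/46341720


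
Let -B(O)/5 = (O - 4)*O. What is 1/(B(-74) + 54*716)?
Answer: 1/9804 ≈ 0.00010200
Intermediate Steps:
B(O) = -5*O*(-4 + O) (B(O) = -5*(O - 4)*O = -5*(-4 + O)*O = -5*O*(-4 + O))
1/(B(-74) + 54*716) = 1/(5*(-74)*(4 - 1*(-74)) + 54*716) = 1/(5*(-74)*(4 + 74) + 38664) = 1/(5*(-74)*78 + 38664) = 1/(-28860 + 38664) = 1/9804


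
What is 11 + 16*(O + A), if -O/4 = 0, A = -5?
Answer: -69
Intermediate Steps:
O = 0 (O = -4*0 = 0)
11 + 16*(O + A) = 11 + 16*(0 - 5) = 11 + 16*(-5) = 11 - 80 = -69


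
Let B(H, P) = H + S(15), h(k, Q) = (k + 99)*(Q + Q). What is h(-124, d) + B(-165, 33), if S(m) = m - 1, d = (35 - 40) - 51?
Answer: 2649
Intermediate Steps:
d = -56 (d = -5 - 51 = -56)
h(k, Q) = 2*Q*(99 + k) (h(k, Q) = (99 + k)*(2*Q) = 2*Q*(99 + k))
S(m) = -1 + m
B(H, P) = 14 + H (B(H, P) = H + (-1 + 15) = H + 14 = 14 + H)
h(-124, d) + B(-165, 33) = 2*(-56)*(99 - 124) + (14 - 165) = 2*(-56)*(-25) - 151 = 2800 - 151 = 2649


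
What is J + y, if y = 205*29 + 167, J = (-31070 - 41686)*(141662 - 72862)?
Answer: -5005606688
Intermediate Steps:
J = -5005612800 (J = -72756*68800 = -5005612800)
y = 6112 (y = 5945 + 167 = 6112)
J + y = -5005612800 + 6112 = -5005606688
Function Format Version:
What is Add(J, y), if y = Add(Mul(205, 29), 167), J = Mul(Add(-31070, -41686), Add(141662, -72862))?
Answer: -5005606688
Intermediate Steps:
J = -5005612800 (J = Mul(-72756, 68800) = -5005612800)
y = 6112 (y = Add(5945, 167) = 6112)
Add(J, y) = Add(-5005612800, 6112) = -5005606688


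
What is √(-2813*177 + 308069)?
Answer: 2*I*√47458 ≈ 435.7*I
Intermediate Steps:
√(-2813*177 + 308069) = √(-497901 + 308069) = √(-189832) = 2*I*√47458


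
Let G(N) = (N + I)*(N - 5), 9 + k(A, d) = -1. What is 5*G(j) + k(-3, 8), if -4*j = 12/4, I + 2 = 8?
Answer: -2575/16 ≈ -160.94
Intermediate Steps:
I = 6 (I = -2 + 8 = 6)
k(A, d) = -10 (k(A, d) = -9 - 1 = -10)
j = -¾ (j = -3/4 = -¼*3 = -¾ ≈ -0.75000)
G(N) = (-5 + N)*(6 + N) (G(N) = (N + 6)*(N - 5) = (6 + N)*(-5 + N) = (-5 + N)*(6 + N))
5*G(j) + k(-3, 8) = 5*(-30 - ¾ + (-¾)²) - 10 = 5*(-30 - ¾ + 9/16) - 10 = 5*(-483/16) - 10 = -2415/16 - 10 = -2575/16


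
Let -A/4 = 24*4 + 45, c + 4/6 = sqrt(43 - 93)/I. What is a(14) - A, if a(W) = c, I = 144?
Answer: 1690/3 + 5*I*sqrt(2)/144 ≈ 563.33 + 0.049105*I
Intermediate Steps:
c = -2/3 + 5*I*sqrt(2)/144 (c = -2/3 + sqrt(43 - 93)/144 = -2/3 + sqrt(-50)*(1/144) = -2/3 + (5*I*sqrt(2))*(1/144) = -2/3 + 5*I*sqrt(2)/144 ≈ -0.66667 + 0.049105*I)
a(W) = -2/3 + 5*I*sqrt(2)/144
A = -564 (A = -4*(24*4 + 45) = -4*(96 + 45) = -4*141 = -564)
a(14) - A = (-2/3 + 5*I*sqrt(2)/144) - 1*(-564) = (-2/3 + 5*I*sqrt(2)/144) + 564 = 1690/3 + 5*I*sqrt(2)/144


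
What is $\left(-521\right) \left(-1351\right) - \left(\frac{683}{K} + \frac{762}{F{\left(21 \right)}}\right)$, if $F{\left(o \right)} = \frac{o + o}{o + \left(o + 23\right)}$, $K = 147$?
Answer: $\frac{103294999}{147} \approx 7.0269 \cdot 10^{5}$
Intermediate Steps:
$F{\left(o \right)} = \frac{2 o}{23 + 2 o}$ ($F{\left(o \right)} = \frac{2 o}{o + \left(23 + o\right)} = \frac{2 o}{23 + 2 o}$)
$\left(-521\right) \left(-1351\right) - \left(\frac{683}{K} + \frac{762}{F{\left(21 \right)}}\right) = \left(-521\right) \left(-1351\right) - \left(\frac{683}{147} + \frac{8255}{7}\right) = 703871 - \left(\frac{683}{147} + \frac{762}{2 \cdot 21 \frac{1}{23 + 42}}\right) = 703871 - \left(\frac{683}{147} + \frac{762}{2 \cdot 21 \cdot \frac{1}{65}}\right) = 703871 - \left(\frac{683}{147} + \frac{762}{\frac{42}{65}}\right) = 703871 - \frac{174038}{147} = \frac{103294999}{147}$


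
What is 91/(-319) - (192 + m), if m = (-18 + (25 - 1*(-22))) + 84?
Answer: -97386/319 ≈ -305.29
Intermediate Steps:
m = 113 (m = (-18 + (25 + 22)) + 84 = (-18 + 47) + 84 = 29 + 84 = 113)
91/(-319) - (192 + m) = 91/(-319) - (192 + 113) = 91*(-1/319) - 1*305 = -91/319 - 305 = -97386/319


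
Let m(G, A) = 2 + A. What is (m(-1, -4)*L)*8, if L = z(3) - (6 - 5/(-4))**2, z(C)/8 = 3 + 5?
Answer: -183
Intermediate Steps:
z(C) = 64 (z(C) = 8*(3 + 5) = 8*8 = 64)
L = 183/16 (L = 64 - (6 - 5/(-4))**2 = 64 - (6 - 5*(-1/4))**2 = 64 - (6 + 5/4)**2 = 64 - (29/4)**2 = 64 - 1*841/16 = 64 - 841/16 = 183/16 ≈ 11.438)
(m(-1, -4)*L)*8 = ((2 - 4)*(183/16))*8 = -2*183/16*8 = -183/8*8 = -183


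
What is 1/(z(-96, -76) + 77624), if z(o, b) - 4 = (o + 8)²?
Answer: 1/85372 ≈ 1.1713e-5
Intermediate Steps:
z(o, b) = 4 + (8 + o)² (z(o, b) = 4 + (o + 8)² = 4 + (8 + o)²)
1/(z(-96, -76) + 77624) = 1/((4 + (8 - 96)²) + 77624) = 1/((4 + (-88)²) + 77624) = 1/((4 + 7744) + 77624) = 1/(7748 + 77624) = 1/85372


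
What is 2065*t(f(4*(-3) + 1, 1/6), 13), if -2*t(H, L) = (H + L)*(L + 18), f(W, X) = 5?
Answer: -576135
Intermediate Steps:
t(H, L) = -(18 + L)*(H + L)/2 (t(H, L) = -(H + L)*(L + 18)/2 = -(H + L)*(18 + L)/2 = -(18 + L)*(H + L)/2)
2065*t(f(4*(-3) + 1, 1/6), 13) = 2065*(-9*5 - 9*13 - ½*13² - ½*5*13) = 2065*(-45 - 117 - ½*169 - 65/2) = 2065*(-45 - 117 - 169/2 - 65/2) = 2065*(-279) = -576135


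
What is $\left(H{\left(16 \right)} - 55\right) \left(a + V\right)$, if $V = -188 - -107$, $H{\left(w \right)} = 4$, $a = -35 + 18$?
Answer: $4998$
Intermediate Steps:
$a = -17$
$V = -81$ ($V = -188 + 107 = -81$)
$\left(H{\left(16 \right)} - 55\right) \left(a + V\right) = \left(4 - 55\right) \left(-17 - 81\right) = \left(-51\right) \left(-98\right) = 4998$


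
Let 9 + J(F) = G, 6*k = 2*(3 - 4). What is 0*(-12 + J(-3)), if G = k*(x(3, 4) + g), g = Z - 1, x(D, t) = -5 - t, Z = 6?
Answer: 0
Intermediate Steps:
k = -⅓ (k = (2*(3 - 4))/6 = (2*(-1))/6 = (⅙)*(-2) = -⅓ ≈ -0.33333)
g = 5 (g = 6 - 1 = 5)
G = 4/3 (G = -((-5 - 1*4) + 5)/3 = -((-5 - 4) + 5)/3 = -(-9 + 5)/3 = -⅓*(-4) = 4/3 ≈ 1.3333)
J(F) = -23/3 (J(F) = -9 + 4/3 = -23/3)
0*(-12 + J(-3)) = 0*(-12 - 23/3) = 0*(-59/3) = 0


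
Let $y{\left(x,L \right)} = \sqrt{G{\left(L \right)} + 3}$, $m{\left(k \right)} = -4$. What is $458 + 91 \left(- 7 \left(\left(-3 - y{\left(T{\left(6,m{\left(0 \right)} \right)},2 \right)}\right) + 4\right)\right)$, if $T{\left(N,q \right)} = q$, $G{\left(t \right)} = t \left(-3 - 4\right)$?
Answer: $-179 + 637 i \sqrt{11} \approx -179.0 + 2112.7 i$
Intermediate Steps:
$G{\left(t \right)} = - 7 t$ ($G{\left(t \right)} = t \left(-7\right) = - 7 t$)
$y{\left(x,L \right)} = \sqrt{3 - 7 L}$ ($y{\left(x,L \right)} = \sqrt{- 7 L + 3} = \sqrt{3 - 7 L}$)
$458 + 91 \left(- 7 \left(\left(-3 - y{\left(T{\left(6,m{\left(0 \right)} \right)},2 \right)}\right) + 4\right)\right) = 458 + 91 \left(- 7 \left(\left(-3 - \sqrt{3 - 14}\right) + 4\right)\right) = 458 + 91 \left(- 7 \left(\left(-3 - \sqrt{-11}\right) + 4\right)\right) = 458 + 91 \left(- 7 \left(\left(-3 - i \sqrt{11}\right) + 4\right)\right) = 458 + 91 \left(- 7 \left(1 - i \sqrt{11}\right)\right) = 458 + 91 \left(-7 + 7 i \sqrt{11}\right) = 458 - \left(637 - 637 i \sqrt{11}\right) = -179 + 637 i \sqrt{11}$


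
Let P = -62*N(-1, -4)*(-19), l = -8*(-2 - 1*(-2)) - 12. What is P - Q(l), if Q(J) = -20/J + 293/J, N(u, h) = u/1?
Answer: -4621/4 ≈ -1155.3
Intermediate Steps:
N(u, h) = u (N(u, h) = u*1 = u)
l = -12 (l = -8*(-2 + 2) - 12 = -8*0 - 12 = 0 - 12 = -12)
Q(J) = 273/J
P = -1178 (P = -62*(-1)*(-19) = 62*(-19) = -1178)
P - Q(l) = -1178 - 273/(-12) = -1178 - 273*(-1)/12 = -1178 - 1*(-91/4) = -1178 + 91/4 = -4621/4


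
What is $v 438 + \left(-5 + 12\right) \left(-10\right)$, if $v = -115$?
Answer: $-50440$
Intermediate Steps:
$v 438 + \left(-5 + 12\right) \left(-10\right) = \left(-115\right) 438 + \left(-5 + 12\right) \left(-10\right) = -50370 + 7 \left(-10\right) = -50370 - 70 = -50440$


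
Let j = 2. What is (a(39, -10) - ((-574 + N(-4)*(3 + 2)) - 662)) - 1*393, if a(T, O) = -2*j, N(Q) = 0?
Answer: 839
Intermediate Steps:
a(T, O) = -4 (a(T, O) = -2*2 = -4)
(a(39, -10) - ((-574 + N(-4)*(3 + 2)) - 662)) - 1*393 = (-4 - ((-574 + 0*(3 + 2)) - 662)) - 1*393 = (-4 - ((-574 + 0*5) - 662)) - 393 = (-4 - ((-574 + 0) - 662)) - 393 = (-4 - (-574 - 662)) - 393 = (-4 - 1*(-1236)) - 393 = (-4 + 1236) - 393 = 1232 - 393 = 839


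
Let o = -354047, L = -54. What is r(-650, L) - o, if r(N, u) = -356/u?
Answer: 9559447/27 ≈ 3.5405e+5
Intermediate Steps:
r(-650, L) - o = -356/(-54) - 1*(-354047) = -356*(-1/54) + 354047 = 178/27 + 354047 = 9559447/27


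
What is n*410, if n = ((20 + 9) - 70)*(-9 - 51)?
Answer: 1008600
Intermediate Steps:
n = 2460 (n = (29 - 70)*(-60) = -41*(-60) = 2460)
n*410 = 2460*410 = 1008600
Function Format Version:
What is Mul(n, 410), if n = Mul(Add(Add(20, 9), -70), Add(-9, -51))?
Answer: 1008600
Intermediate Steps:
n = 2460 (n = Mul(Add(29, -70), -60) = Mul(-41, -60) = 2460)
Mul(n, 410) = Mul(2460, 410) = 1008600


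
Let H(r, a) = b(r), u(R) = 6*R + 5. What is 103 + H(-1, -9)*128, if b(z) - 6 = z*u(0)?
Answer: 231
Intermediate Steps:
u(R) = 5 + 6*R
b(z) = 6 + 5*z (b(z) = 6 + z*(5 + 6*0) = 6 + z*(5 + 0) = 6 + z*5 = 6 + 5*z)
H(r, a) = 6 + 5*r
103 + H(-1, -9)*128 = 103 + (6 + 5*(-1))*128 = 103 + (6 - 5)*128 = 103 + 1*128 = 103 + 128 = 231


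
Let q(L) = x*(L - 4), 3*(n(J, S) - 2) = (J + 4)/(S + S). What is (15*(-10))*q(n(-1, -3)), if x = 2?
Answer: 650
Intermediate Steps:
n(J, S) = 2 + (4 + J)/(6*S) (n(J, S) = 2 + ((J + 4)/(S + S))/3 = 2 + ((4 + J)/((2*S)))/3 = 2 + ((4 + J)*(1/(2*S)))/3 = 2 + ((4 + J)/(2*S))/3 = 2 + (4 + J)/(6*S))
q(L) = -8 + 2*L (q(L) = 2*(L - 4) = 2*(-4 + L) = -8 + 2*L)
(15*(-10))*q(n(-1, -3)) = (15*(-10))*(-8 + 2*((⅙)*(4 - 1 + 12*(-3))/(-3))) = -150*(-8 + 2*((⅙)*(-⅓)*(4 - 1 - 36))) = -150*(-8 + 2*((⅙)*(-⅓)*(-33))) = -150*(-8 + 2*(11/6)) = -150*(-8 + 11/3) = -150*(-13/3) = 650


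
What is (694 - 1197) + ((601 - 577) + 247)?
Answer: -232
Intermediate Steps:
(694 - 1197) + ((601 - 577) + 247) = -503 + (24 + 247) = -503 + 271 = -232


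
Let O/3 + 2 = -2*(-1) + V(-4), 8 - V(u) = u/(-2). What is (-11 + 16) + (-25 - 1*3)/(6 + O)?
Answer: 23/6 ≈ 3.8333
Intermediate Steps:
V(u) = 8 + u/2 (V(u) = 8 - u/(-2) = 8 - u*(-1)/2 = 8 - (-1)*u/2 = 8 + u/2)
O = 18 (O = -6 + 3*(-2*(-1) + (8 + (1/2)*(-4))) = -6 + 3*(2 + (8 - 2)) = -6 + 3*(2 + 6) = -6 + 3*8 = -6 + 24 = 18)
(-11 + 16) + (-25 - 1*3)/(6 + O) = (-11 + 16) + (-25 - 1*3)/(6 + 18) = 5 + (-25 - 3)/24 = 5 + (1/24)*(-28) = 5 - 7/6 = 23/6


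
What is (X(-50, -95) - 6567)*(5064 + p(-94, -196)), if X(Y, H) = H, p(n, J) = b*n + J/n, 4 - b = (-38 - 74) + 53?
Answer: 267998936/47 ≈ 5.7021e+6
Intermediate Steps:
b = 63 (b = 4 - ((-38 - 74) + 53) = 4 - (-112 + 53) = 4 - 1*(-59) = 4 + 59 = 63)
p(n, J) = 63*n + J/n
(X(-50, -95) - 6567)*(5064 + p(-94, -196)) = (-95 - 6567)*(5064 + (63*(-94) - 196/(-94))) = -6662*(5064 + (-5922 - 196*(-1/94))) = -6662*(5064 + (-5922 + 98/47)) = -6662*(5064 - 278236/47) = -6662*(-40228/47) = 267998936/47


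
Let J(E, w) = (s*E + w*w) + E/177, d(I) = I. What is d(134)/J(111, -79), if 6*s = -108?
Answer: 3953/125187 ≈ 0.031577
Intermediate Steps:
s = -18 (s = (1/6)*(-108) = -18)
J(E, w) = w**2 - 3185*E/177 (J(E, w) = (-18*E + w*w) + E/177 = (-18*E + w**2) + E*(1/177) = (w**2 - 18*E) + E/177 = w**2 - 3185*E/177)
d(134)/J(111, -79) = 134/((-79)**2 - 3185/177*111) = 134/(6241 - 117845/59) = 134/(250374/59) = 134*(59/250374) = 3953/125187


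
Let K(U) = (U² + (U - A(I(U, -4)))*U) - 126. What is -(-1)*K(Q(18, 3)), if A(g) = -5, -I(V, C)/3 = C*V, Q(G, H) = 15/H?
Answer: -51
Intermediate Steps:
I(V, C) = -3*C*V
K(U) = -126 + U² + U*(5 + U) (K(U) = (U² + (U - 1*(-5))*U) - 126 = (U² + (U + 5)*U) - 126 = (U² + (5 + U)*U) - 126 = (U² + U*(5 + U)) - 126 = -126 + U² + U*(5 + U))
-(-1)*K(Q(18, 3)) = -(-1)*(-126 + 2*(15/3)² + 5*(15/3)) = -(-1)*(-126 + 2*(15*(⅓))² + 5*(15*(⅓))) = -(-1)*(-126 + 2*5² + 5*5) = -(-1)*(-126 + 2*25 + 25) = -(-1)*(-126 + 50 + 25) = -(-1)*(-51) = -1*51 = -51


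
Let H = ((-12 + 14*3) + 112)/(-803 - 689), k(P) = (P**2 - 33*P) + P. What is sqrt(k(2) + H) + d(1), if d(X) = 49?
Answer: 49 + I*sqrt(33443926)/746 ≈ 49.0 + 7.7521*I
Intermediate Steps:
k(P) = P**2 - 32*P
H = -71/746 (H = ((-12 + 42) + 112)/(-1492) = (30 + 112)*(-1/1492) = 142*(-1/1492) = -71/746 ≈ -0.095174)
sqrt(k(2) + H) + d(1) = sqrt(2*(-32 + 2) - 71/746) + 49 = sqrt(2*(-30) - 71/746) + 49 = sqrt(-60 - 71/746) + 49 = sqrt(-44831/746) + 49 = I*sqrt(33443926)/746 + 49 = 49 + I*sqrt(33443926)/746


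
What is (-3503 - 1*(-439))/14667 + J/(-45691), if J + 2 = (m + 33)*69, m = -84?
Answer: -88354717/670149897 ≈ -0.13184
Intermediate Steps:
J = -3521 (J = -2 + (-84 + 33)*69 = -2 - 51*69 = -2 - 3519 = -3521)
(-3503 - 1*(-439))/14667 + J/(-45691) = (-3503 - 1*(-439))/14667 - 3521/(-45691) = (-3503 + 439)*(1/14667) - 3521*(-1/45691) = -3064*1/14667 + 3521/45691 = -3064/14667 + 3521/45691 = -88354717/670149897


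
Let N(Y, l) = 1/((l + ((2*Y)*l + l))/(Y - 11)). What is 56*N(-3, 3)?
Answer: 196/3 ≈ 65.333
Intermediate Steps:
N(Y, l) = (-11 + Y)/(2*l + 2*Y*l) (N(Y, l) = 1/((l + (2*Y*l + l))/(-11 + Y)) = 1/((l + (l + 2*Y*l))/(-11 + Y)) = 1/((2*l + 2*Y*l)/(-11 + Y)) = (-11 + Y)/(2*l + 2*Y*l))
56*N(-3, 3) = 56*((1/2)*(-11 - 3)/(3*(1 - 3))) = 56*((1/2)*(1/3)*(-14)/(-2)) = 56*((1/2)*(1/3)*(-1/2)*(-14)) = 56*(7/6) = 196/3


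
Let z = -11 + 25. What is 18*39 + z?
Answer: 716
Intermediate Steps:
z = 14
18*39 + z = 18*39 + 14 = 702 + 14 = 716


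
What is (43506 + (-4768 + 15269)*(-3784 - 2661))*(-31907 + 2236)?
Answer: 2006811110569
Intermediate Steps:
(43506 + (-4768 + 15269)*(-3784 - 2661))*(-31907 + 2236) = (43506 + 10501*(-6445))*(-29671) = (43506 - 67678945)*(-29671) = -67635439*(-29671) = 2006811110569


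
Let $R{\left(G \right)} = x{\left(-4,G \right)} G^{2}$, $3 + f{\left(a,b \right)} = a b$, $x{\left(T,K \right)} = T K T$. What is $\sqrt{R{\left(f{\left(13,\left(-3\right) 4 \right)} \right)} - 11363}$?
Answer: $i \sqrt{64326227} \approx 8020.4 i$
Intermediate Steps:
$x{\left(T,K \right)} = K T^{2}$ ($x{\left(T,K \right)} = K T T = K T^{2}$)
$f{\left(a,b \right)} = -3 + a b$
$R{\left(G \right)} = 16 G^{3}$ ($R{\left(G \right)} = G \left(-4\right)^{2} G^{2} = G 16 G^{2} = 16 G G^{2} = 16 G^{3}$)
$\sqrt{R{\left(f{\left(13,\left(-3\right) 4 \right)} \right)} - 11363} = \sqrt{16 \left(-3 + 13 \left(\left(-3\right) 4\right)\right)^{3} - 11363} = \sqrt{16 \left(-3 + 13 \left(-12\right)\right)^{3} - 11363} = \sqrt{16 \left(-3 - 156\right)^{3} - 11363} = \sqrt{16 \left(-159\right)^{3} - 11363} = \sqrt{16 \left(-4019679\right) - 11363} = \sqrt{-64314864 - 11363} = \sqrt{-64326227} = i \sqrt{64326227}$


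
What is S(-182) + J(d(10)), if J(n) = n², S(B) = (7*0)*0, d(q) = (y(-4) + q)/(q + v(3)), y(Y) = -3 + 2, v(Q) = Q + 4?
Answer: 81/289 ≈ 0.28028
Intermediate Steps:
v(Q) = 4 + Q
y(Y) = -1
d(q) = (-1 + q)/(7 + q) (d(q) = (-1 + q)/(q + (4 + 3)) = (-1 + q)/(q + 7) = (-1 + q)/(7 + q))
S(B) = 0 (S(B) = 0*0 = 0)
S(-182) + J(d(10)) = 0 + ((-1 + 10)/(7 + 10))² = 0 + (9/17)² = 0 + 81/289 = 81/289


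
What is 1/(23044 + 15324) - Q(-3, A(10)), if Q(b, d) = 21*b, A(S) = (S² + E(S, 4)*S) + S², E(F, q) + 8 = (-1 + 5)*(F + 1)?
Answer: 2417185/38368 ≈ 63.000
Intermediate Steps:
E(F, q) = -4 + 4*F (E(F, q) = -8 + (-1 + 5)*(F + 1) = -8 + 4*(1 + F) = -8 + (4 + 4*F) = -4 + 4*F)
A(S) = 2*S² + S*(-4 + 4*S) (A(S) = (S² + (-4 + 4*S)*S) + S² = (S² + S*(-4 + 4*S)) + S² = 2*S² + S*(-4 + 4*S))
1/(23044 + 15324) - Q(-3, A(10)) = 1/(23044 + 15324) - 21*(-3) = 1/38368 - 1*(-63) = 1/38368 + 63 = 2417185/38368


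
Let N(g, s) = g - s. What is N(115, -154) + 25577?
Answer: 25846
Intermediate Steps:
N(115, -154) + 25577 = (115 - 1*(-154)) + 25577 = (115 + 154) + 25577 = 269 + 25577 = 25846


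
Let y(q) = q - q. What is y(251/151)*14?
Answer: 0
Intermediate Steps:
y(q) = 0
y(251/151)*14 = 0*14 = 0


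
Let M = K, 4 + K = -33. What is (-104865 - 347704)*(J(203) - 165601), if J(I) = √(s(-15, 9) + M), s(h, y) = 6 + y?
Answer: 74945878969 - 452569*I*√22 ≈ 7.4946e+10 - 2.1227e+6*I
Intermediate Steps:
K = -37 (K = -4 - 33 = -37)
M = -37
J(I) = I*√22 (J(I) = √((6 + 9) - 37) = √(15 - 37) = √(-22) = I*√22)
(-104865 - 347704)*(J(203) - 165601) = (-104865 - 347704)*(I*√22 - 165601) = -452569*(-165601 + I*√22) = 74945878969 - 452569*I*√22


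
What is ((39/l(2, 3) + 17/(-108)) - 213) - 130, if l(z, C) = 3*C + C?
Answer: -18355/54 ≈ -339.91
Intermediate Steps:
l(z, C) = 4*C
((39/l(2, 3) + 17/(-108)) - 213) - 130 = ((39/((4*3)) + 17/(-108)) - 213) - 130 = ((39/12 + 17*(-1/108)) - 213) - 130 = ((39*(1/12) - 17/108) - 213) - 130 = ((13/4 - 17/108) - 213) - 130 = (167/54 - 213) - 130 = -11335/54 - 130 = -18355/54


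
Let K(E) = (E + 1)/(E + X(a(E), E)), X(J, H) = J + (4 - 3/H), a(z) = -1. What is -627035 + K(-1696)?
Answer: -360083679331/574265 ≈ -6.2703e+5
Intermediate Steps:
X(J, H) = 4 + J - 3/H
K(E) = (1 + E)/(3 + E - 3/E) (K(E) = (E + 1)/(E + (4 - 1 - 3/E)) = (1 + E)/(E + (3 - 3/E)) = (1 + E)/(3 + E - 3/E))
-627035 + K(-1696) = -627035 - 1696*(1 - 1696)/(-3 - 1696*(3 - 1696)) = -627035 - 1696*(-1695)/(-3 - 1696*(-1693)) = -627035 - 1696*(-1695)/(-3 + 2871328) = -627035 - 1696*(-1695)/2871325 = -627035 - 1696*1/2871325*(-1695) = -627035 + 574944/574265 = -360083679331/574265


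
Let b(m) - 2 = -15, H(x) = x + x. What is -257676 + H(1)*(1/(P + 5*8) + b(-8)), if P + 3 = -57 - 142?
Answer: -20873863/81 ≈ -2.5770e+5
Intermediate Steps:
H(x) = 2*x
b(m) = -13 (b(m) = 2 - 15 = -13)
P = -202 (P = -3 + (-57 - 142) = -3 - 199 = -202)
-257676 + H(1)*(1/(P + 5*8) + b(-8)) = -257676 + (2*1)*(1/(-202 + 5*8) - 13) = -257676 + 2*(1/(-202 + 40) - 13) = -257676 + 2*(1/(-162) - 13) = -257676 + 2*(-1/162 - 13) = -257676 + 2*(-2107/162) = -257676 - 2107/81 = -20873863/81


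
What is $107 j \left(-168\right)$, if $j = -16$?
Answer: $287616$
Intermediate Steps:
$107 j \left(-168\right) = 107 \left(-16\right) \left(-168\right) = \left(-1712\right) \left(-168\right) = 287616$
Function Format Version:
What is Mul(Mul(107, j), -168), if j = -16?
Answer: 287616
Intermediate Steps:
Mul(Mul(107, j), -168) = Mul(Mul(107, -16), -168) = Mul(-1712, -168) = 287616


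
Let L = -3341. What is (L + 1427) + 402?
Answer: -1512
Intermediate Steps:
(L + 1427) + 402 = (-3341 + 1427) + 402 = -1914 + 402 = -1512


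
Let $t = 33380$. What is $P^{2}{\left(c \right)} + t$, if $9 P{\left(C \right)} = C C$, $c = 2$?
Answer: $\frac{2703796}{81} \approx 33380.0$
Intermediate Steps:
$P{\left(C \right)} = \frac{C^{2}}{9}$ ($P{\left(C \right)} = \frac{C C}{9} = \frac{C^{2}}{9}$)
$P^{2}{\left(c \right)} + t = \left(\frac{2^{2}}{9}\right)^{2} + 33380 = \left(\frac{1}{9} \cdot 4\right)^{2} + 33380 = \left(\frac{4}{9}\right)^{2} + 33380 = \frac{16}{81} + 33380 = \frac{2703796}{81}$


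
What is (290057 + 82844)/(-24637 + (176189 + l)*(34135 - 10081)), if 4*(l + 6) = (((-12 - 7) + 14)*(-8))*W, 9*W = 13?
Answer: 1118703/12714686075 ≈ 8.7985e-5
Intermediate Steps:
W = 13/9 (W = (1/9)*13 = 13/9 ≈ 1.4444)
l = 76/9 (l = -6 + ((((-12 - 7) + 14)*(-8))*(13/9))/4 = -6 + (((-19 + 14)*(-8))*(13/9))/4 = -6 + (-5*(-8)*(13/9))/4 = -6 + (40*(13/9))/4 = -6 + (1/4)*(520/9) = -6 + 130/9 = 76/9 ≈ 8.4444)
(290057 + 82844)/(-24637 + (176189 + l)*(34135 - 10081)) = (290057 + 82844)/(-24637 + (176189 + 76/9)*(34135 - 10081)) = 372901/(-24637 + (1585777/9)*24054) = 372901/(-24637 + 12714759986/3) = 372901/(12714686075/3) = 372901*(3/12714686075) = 1118703/12714686075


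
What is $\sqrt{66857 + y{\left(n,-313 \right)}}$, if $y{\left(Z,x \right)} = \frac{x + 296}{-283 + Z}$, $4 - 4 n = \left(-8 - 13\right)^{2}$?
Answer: $\frac{\sqrt{164586061869}}{1569} \approx 258.57$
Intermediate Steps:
$n = - \frac{437}{4}$ ($n = 1 - \frac{\left(-8 - 13\right)^{2}}{4} = 1 - \frac{\left(-21\right)^{2}}{4} = 1 - \frac{441}{4} = - \frac{437}{4} \approx -109.25$)
$y{\left(Z,x \right)} = \frac{296 + x}{-283 + Z}$
$\sqrt{66857 + y{\left(n,-313 \right)}} = \sqrt{66857 + \frac{296 - 313}{-283 - \frac{437}{4}}} = \sqrt{66857 + \frac{1}{- \frac{1569}{4}} \left(-17\right)} = \sqrt{66857 - - \frac{68}{1569}} = \sqrt{66857 + \frac{68}{1569}} = \sqrt{\frac{104898701}{1569}} = \frac{\sqrt{164586061869}}{1569}$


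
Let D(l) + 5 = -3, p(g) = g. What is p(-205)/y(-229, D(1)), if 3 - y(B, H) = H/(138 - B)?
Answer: -75235/1109 ≈ -67.840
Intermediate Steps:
D(l) = -8 (D(l) = -5 - 3 = -8)
y(B, H) = 3 - H/(138 - B)
p(-205)/y(-229, D(1)) = -205*(-138 - 229)/(-414 - 8 + 3*(-229)) = -205*(-367/(-414 - 8 - 687)) = -205/((-1/367*(-1109))) = -205/1109/367 = -205*367/1109 = -75235/1109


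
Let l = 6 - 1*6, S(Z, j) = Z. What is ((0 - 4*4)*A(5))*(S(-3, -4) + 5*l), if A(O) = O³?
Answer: 6000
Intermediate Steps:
l = 0 (l = 6 - 6 = 0)
((0 - 4*4)*A(5))*(S(-3, -4) + 5*l) = ((0 - 4*4)*5³)*(-3 + 5*0) = ((0 - 16)*125)*(-3 + 0) = -16*125*(-3) = -2000*(-3) = 6000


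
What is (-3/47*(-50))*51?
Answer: 7650/47 ≈ 162.77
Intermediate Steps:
(-3/47*(-50))*51 = (-3*1/47*(-50))*51 = -3/47*(-50)*51 = (150/47)*51 = 7650/47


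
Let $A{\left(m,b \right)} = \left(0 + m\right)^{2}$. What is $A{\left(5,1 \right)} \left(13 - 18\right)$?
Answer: $-125$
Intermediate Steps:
$A{\left(m,b \right)} = m^{2}$
$A{\left(5,1 \right)} \left(13 - 18\right) = 5^{2} \left(13 - 18\right) = 25 \left(13 - 18\right) = 25 \left(-5\right) = -125$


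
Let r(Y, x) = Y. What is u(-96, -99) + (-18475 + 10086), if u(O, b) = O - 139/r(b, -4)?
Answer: -839876/99 ≈ -8483.6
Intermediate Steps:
u(O, b) = O - 139/b
u(-96, -99) + (-18475 + 10086) = (-96 - 139/(-99)) + (-18475 + 10086) = (-96 - 139*(-1/99)) - 8389 = (-96 + 139/99) - 8389 = -9365/99 - 8389 = -839876/99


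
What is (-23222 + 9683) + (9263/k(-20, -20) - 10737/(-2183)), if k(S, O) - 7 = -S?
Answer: -777491171/58941 ≈ -13191.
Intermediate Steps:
k(S, O) = 7 - S
(-23222 + 9683) + (9263/k(-20, -20) - 10737/(-2183)) = (-23222 + 9683) + (9263/(7 - 1*(-20)) - 10737/(-2183)) = -13539 + (9263/(7 + 20) - 10737*(-1/2183)) = -13539 + (9263/27 + 10737/2183) = -13539 + 20511028/58941 = -777491171/58941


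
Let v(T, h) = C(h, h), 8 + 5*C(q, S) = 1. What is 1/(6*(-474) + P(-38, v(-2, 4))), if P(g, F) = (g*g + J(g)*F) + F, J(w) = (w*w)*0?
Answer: -5/7007 ≈ -0.00071357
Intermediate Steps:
C(q, S) = -7/5 (C(q, S) = -8/5 + (⅕)*1 = -8/5 + ⅕ = -7/5)
J(w) = 0 (J(w) = w²*0 = 0)
v(T, h) = -7/5
P(g, F) = F + g² (P(g, F) = (g*g + 0*F) + F = (g² + 0) + F = g² + F = F + g²)
1/(6*(-474) + P(-38, v(-2, 4))) = 1/(6*(-474) + (-7/5 + (-38)²)) = 1/(-2844 + (-7/5 + 1444)) = 1/(-2844 + 7213/5) = 1/(-7007/5) = -5/7007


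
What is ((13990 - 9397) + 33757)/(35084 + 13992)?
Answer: 19175/24538 ≈ 0.78144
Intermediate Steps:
((13990 - 9397) + 33757)/(35084 + 13992) = (4593 + 33757)/49076 = 38350*(1/49076) = 19175/24538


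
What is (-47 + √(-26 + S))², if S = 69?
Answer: (47 - √43)² ≈ 1635.6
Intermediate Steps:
(-47 + √(-26 + S))² = (-47 + √(-26 + 69))² = (-47 + √43)²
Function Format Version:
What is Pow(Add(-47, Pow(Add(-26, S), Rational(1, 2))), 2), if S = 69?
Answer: Pow(Add(47, Mul(-1, Pow(43, Rational(1, 2)))), 2) ≈ 1635.6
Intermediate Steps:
Pow(Add(-47, Pow(Add(-26, S), Rational(1, 2))), 2) = Pow(Add(-47, Pow(Add(-26, 69), Rational(1, 2))), 2) = Pow(Add(-47, Pow(43, Rational(1, 2))), 2)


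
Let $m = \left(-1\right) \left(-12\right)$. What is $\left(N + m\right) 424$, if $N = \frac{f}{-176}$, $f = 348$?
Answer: $\frac{46746}{11} \approx 4249.6$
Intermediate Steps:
$m = 12$
$N = - \frac{87}{44}$ ($N = \frac{348}{-176} = 348 \left(- \frac{1}{176}\right) = - \frac{87}{44} \approx -1.9773$)
$\left(N + m\right) 424 = \left(- \frac{87}{44} + 12\right) 424 = \frac{441}{44} \cdot 424 = \frac{46746}{11}$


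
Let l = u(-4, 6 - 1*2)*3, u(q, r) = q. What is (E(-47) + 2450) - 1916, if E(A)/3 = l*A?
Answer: 2226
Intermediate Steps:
l = -12 (l = -4*3 = -12)
E(A) = -36*A (E(A) = 3*(-12*A) = -36*A)
(E(-47) + 2450) - 1916 = (-36*(-47) + 2450) - 1916 = (1692 + 2450) - 1916 = 4142 - 1916 = 2226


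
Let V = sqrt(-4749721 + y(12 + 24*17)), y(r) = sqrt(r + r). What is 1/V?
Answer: -I/sqrt(4749721 - 2*sqrt(210)) ≈ -0.00045885*I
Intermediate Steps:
y(r) = sqrt(2)*sqrt(r) (y(r) = sqrt(2*r) = sqrt(2)*sqrt(r))
V = sqrt(-4749721 + 2*sqrt(210)) (V = sqrt(-4749721 + sqrt(2)*sqrt(12 + 24*17)) = sqrt(-4749721 + sqrt(2)*sqrt(12 + 408)) = sqrt(-4749721 + sqrt(2)*sqrt(420)) = sqrt(-4749721 + sqrt(2)*(2*sqrt(105))) = sqrt(-4749721 + 2*sqrt(210)) ≈ 2179.4*I)
1/V = 1/(sqrt(-4749721 + 2*sqrt(210))) = 1/sqrt(-4749721 + 2*sqrt(210))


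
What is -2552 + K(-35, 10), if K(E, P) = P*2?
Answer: -2532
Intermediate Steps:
K(E, P) = 2*P
-2552 + K(-35, 10) = -2552 + 2*10 = -2552 + 20 = -2532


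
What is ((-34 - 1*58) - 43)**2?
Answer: 18225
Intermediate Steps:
((-34 - 1*58) - 43)**2 = ((-34 - 58) - 43)**2 = (-92 - 43)**2 = (-135)**2 = 18225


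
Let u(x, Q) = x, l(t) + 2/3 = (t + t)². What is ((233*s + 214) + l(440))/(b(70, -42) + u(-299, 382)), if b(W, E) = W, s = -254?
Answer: -2146294/687 ≈ -3124.2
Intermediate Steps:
l(t) = -⅔ + 4*t² (l(t) = -⅔ + (t + t)² = -⅔ + (2*t)² = -⅔ + 4*t²)
((233*s + 214) + l(440))/(b(70, -42) + u(-299, 382)) = ((233*(-254) + 214) + (-⅔ + 4*440²))/(70 - 299) = ((-59182 + 214) + (-⅔ + 4*193600))/(-229) = (-58968 + (-⅔ + 774400))*(-1/229) = (-58968 + 2323198/3)*(-1/229) = (2146294/3)*(-1/229) = -2146294/687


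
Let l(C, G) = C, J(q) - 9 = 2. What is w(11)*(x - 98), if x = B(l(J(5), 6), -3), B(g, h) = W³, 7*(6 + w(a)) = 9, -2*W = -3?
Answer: 24981/56 ≈ 446.09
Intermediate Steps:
W = 3/2 (W = -½*(-3) = 3/2 ≈ 1.5000)
w(a) = -33/7 (w(a) = -6 + (⅐)*9 = -6 + 9/7 = -33/7)
J(q) = 11 (J(q) = 9 + 2 = 11)
B(g, h) = 27/8 (B(g, h) = (3/2)³ = 27/8)
x = 27/8 ≈ 3.3750
w(11)*(x - 98) = -33*(27/8 - 98)/7 = -33/7*(-757/8) = 24981/56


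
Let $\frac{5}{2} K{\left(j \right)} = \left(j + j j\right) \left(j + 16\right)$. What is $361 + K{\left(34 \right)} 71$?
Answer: $1690161$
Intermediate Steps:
$K{\left(j \right)} = \frac{2 \left(16 + j\right) \left(j + j^{2}\right)}{5}$ ($K{\left(j \right)} = \frac{2 \left(j + j j\right) \left(j + 16\right)}{5} = \frac{2 \left(j + j^{2}\right) \left(16 + j\right)}{5} = \frac{2 \left(16 + j\right) \left(j + j^{2}\right)}{5}$)
$361 + K{\left(34 \right)} 71 = 361 + \frac{2}{5} \cdot 34 \left(16 + 34^{2} + 17 \cdot 34\right) 71 = 361 + \frac{2}{5} \cdot 34 \left(16 + 1156 + 578\right) 71 = 361 + \frac{2}{5} \cdot 34 \cdot 1750 \cdot 71 = 361 + 23800 \cdot 71 = 361 + 1689800 = 1690161$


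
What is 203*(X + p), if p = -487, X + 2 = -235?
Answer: -146972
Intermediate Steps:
X = -237 (X = -2 - 235 = -237)
203*(X + p) = 203*(-237 - 487) = 203*(-724) = -146972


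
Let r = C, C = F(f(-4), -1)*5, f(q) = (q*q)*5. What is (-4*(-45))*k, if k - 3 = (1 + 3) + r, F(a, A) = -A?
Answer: 2160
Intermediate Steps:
f(q) = 5*q**2 (f(q) = q**2*5 = 5*q**2)
C = 5 (C = -1*(-1)*5 = 1*5 = 5)
r = 5
k = 12 (k = 3 + ((1 + 3) + 5) = 3 + (4 + 5) = 3 + 9 = 12)
(-4*(-45))*k = -4*(-45)*12 = 180*12 = 2160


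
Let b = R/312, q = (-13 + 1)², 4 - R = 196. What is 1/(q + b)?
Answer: 13/1864 ≈ 0.0069743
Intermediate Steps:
R = -192 (R = 4 - 1*196 = 4 - 196 = -192)
q = 144 (q = (-12)² = 144)
b = -8/13 (b = -192/312 = -192*1/312 = -8/13 ≈ -0.61539)
1/(q + b) = 1/(144 - 8/13) = 1/(1864/13) = 13/1864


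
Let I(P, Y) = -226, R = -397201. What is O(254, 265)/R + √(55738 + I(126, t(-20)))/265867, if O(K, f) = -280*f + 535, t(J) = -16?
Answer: 73665/397201 + 6*√1542/265867 ≈ 0.18635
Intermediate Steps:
O(K, f) = 535 - 280*f
O(254, 265)/R + √(55738 + I(126, t(-20)))/265867 = (535 - 280*265)/(-397201) + √(55738 - 226)/265867 = (535 - 74200)*(-1/397201) + √55512*(1/265867) = -73665*(-1/397201) + (6*√1542)*(1/265867) = 73665/397201 + 6*√1542/265867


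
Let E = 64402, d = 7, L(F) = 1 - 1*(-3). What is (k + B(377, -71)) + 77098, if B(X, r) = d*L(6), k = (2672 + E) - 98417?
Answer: 45783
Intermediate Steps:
L(F) = 4 (L(F) = 1 + 3 = 4)
k = -31343 (k = (2672 + 64402) - 98417 = 67074 - 98417 = -31343)
B(X, r) = 28 (B(X, r) = 7*4 = 28)
(k + B(377, -71)) + 77098 = (-31343 + 28) + 77098 = -31315 + 77098 = 45783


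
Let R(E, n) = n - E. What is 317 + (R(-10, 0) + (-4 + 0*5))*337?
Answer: 2339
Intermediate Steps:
317 + (R(-10, 0) + (-4 + 0*5))*337 = 317 + ((0 - 1*(-10)) + (-4 + 0*5))*337 = 317 + ((0 + 10) + (-4 + 0))*337 = 317 + (10 - 4)*337 = 317 + 6*337 = 317 + 2022 = 2339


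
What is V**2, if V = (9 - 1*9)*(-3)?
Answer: 0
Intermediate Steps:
V = 0 (V = (9 - 9)*(-3) = 0*(-3) = 0)
V**2 = 0**2 = 0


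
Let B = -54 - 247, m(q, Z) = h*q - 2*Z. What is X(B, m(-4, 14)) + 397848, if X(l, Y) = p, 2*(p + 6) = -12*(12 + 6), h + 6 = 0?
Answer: 397734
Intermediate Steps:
h = -6 (h = -6 + 0 = -6)
m(q, Z) = -6*q - 2*Z
B = -301
p = -114 (p = -6 + (-12*(12 + 6))/2 = -6 + (-12*18)/2 = -6 + (½)*(-216) = -6 - 108 = -114)
X(l, Y) = -114
X(B, m(-4, 14)) + 397848 = -114 + 397848 = 397734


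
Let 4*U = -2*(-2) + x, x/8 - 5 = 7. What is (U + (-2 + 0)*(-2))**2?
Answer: 841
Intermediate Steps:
x = 96 (x = 40 + 8*7 = 40 + 56 = 96)
U = 25 (U = (-2*(-2) + 96)/4 = (4 + 96)/4 = (1/4)*100 = 25)
(U + (-2 + 0)*(-2))**2 = (25 + (-2 + 0)*(-2))**2 = (25 - 2*(-2))**2 = (25 + 4)**2 = 29**2 = 841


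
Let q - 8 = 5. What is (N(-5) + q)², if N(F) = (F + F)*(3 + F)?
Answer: 1089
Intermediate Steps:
N(F) = 2*F*(3 + F) (N(F) = (2*F)*(3 + F) = 2*F*(3 + F))
q = 13 (q = 8 + 5 = 13)
(N(-5) + q)² = (2*(-5)*(3 - 5) + 13)² = (2*(-5)*(-2) + 13)² = (20 + 13)² = 33² = 1089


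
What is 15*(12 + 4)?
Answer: 240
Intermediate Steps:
15*(12 + 4) = 15*16 = 240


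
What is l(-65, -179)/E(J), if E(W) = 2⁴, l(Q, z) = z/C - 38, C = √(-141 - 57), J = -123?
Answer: -19/8 + 179*I*√22/1056 ≈ -2.375 + 0.79506*I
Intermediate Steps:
C = 3*I*√22 (C = √(-198) = 3*I*√22 ≈ 14.071*I)
l(Q, z) = -38 - I*z*√22/66 (l(Q, z) = z/((3*I*√22)) - 38 = (-I*√22/66)*z - 38 = -I*z*√22/66 - 38 = -38 - I*z*√22/66)
E(W) = 16
l(-65, -179)/E(J) = (-38 - 1/66*I*(-179)*√22)/16 = (-38 + 179*I*√22/66)*(1/16) = -19/8 + 179*I*√22/1056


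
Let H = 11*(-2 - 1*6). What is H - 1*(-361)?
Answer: 273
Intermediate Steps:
H = -88 (H = 11*(-2 - 6) = 11*(-8) = -88)
H - 1*(-361) = -88 - 1*(-361) = -88 + 361 = 273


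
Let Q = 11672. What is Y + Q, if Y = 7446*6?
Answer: 56348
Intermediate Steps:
Y = 44676
Y + Q = 44676 + 11672 = 56348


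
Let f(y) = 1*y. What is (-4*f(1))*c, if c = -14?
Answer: 56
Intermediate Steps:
f(y) = y
(-4*f(1))*c = -4*1*(-14) = -4*(-14) = 56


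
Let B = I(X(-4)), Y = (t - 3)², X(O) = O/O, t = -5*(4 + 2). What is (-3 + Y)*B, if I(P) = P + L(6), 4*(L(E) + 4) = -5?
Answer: -9231/2 ≈ -4615.5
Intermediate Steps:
t = -30 (t = -5*6 = -30)
L(E) = -21/4 (L(E) = -4 + (¼)*(-5) = -4 - 5/4 = -21/4)
X(O) = 1
I(P) = -21/4 + P (I(P) = P - 21/4 = -21/4 + P)
Y = 1089 (Y = (-30 - 3)² = (-33)² = 1089)
B = -17/4 (B = -21/4 + 1 = -17/4 ≈ -4.2500)
(-3 + Y)*B = (-3 + 1089)*(-17/4) = 1086*(-17/4) = -9231/2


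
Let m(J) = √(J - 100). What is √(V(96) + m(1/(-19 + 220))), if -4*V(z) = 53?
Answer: √(-2141253 + 804*I*√4039899)/402 ≈ 1.2942 + 3.8633*I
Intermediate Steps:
V(z) = -53/4 (V(z) = -¼*53 = -53/4)
m(J) = √(-100 + J)
√(V(96) + m(1/(-19 + 220))) = √(-53/4 + √(-100 + 1/(-19 + 220))) = √(-53/4 + √(-100 + 1/201)) = √(-53/4 + √(-20099/201)) = √(-53/4 + I*√4039899/201)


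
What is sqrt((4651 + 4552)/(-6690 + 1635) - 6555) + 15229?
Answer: 15229 + 2*I*sqrt(41886650010)/5055 ≈ 15229.0 + 80.974*I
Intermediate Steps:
sqrt((4651 + 4552)/(-6690 + 1635) - 6555) + 15229 = sqrt(9203/(-5055) - 6555) + 15229 = sqrt(9203*(-1/5055) - 6555) + 15229 = sqrt(-9203/5055 - 6555) + 15229 = sqrt(-33144728/5055) + 15229 = 2*I*sqrt(41886650010)/5055 + 15229 = 15229 + 2*I*sqrt(41886650010)/5055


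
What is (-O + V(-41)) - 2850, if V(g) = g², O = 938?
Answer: -2107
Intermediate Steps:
(-O + V(-41)) - 2850 = (-1*938 + (-41)²) - 2850 = (-938 + 1681) - 2850 = 743 - 2850 = -2107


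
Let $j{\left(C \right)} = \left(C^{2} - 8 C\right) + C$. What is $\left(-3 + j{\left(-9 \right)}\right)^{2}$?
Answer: $19881$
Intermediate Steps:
$j{\left(C \right)} = C^{2} - 7 C$
$\left(-3 + j{\left(-9 \right)}\right)^{2} = \left(-3 - 9 \left(-7 - 9\right)\right)^{2} = \left(-3 - -144\right)^{2} = \left(-3 + 144\right)^{2} = 141^{2} = 19881$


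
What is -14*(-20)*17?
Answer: 4760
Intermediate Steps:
-14*(-20)*17 = 280*17 = 4760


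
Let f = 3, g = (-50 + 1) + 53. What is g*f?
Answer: 12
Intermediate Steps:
g = 4 (g = -49 + 53 = 4)
g*f = 4*3 = 12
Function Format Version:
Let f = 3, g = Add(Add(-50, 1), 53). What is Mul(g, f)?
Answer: 12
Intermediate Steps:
g = 4 (g = Add(-49, 53) = 4)
Mul(g, f) = Mul(4, 3) = 12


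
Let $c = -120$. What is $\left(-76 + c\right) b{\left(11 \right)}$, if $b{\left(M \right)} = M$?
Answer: $-2156$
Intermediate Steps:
$\left(-76 + c\right) b{\left(11 \right)} = \left(-76 - 120\right) 11 = \left(-196\right) 11 = -2156$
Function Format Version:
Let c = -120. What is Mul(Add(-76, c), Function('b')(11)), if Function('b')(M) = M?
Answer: -2156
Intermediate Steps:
Mul(Add(-76, c), Function('b')(11)) = Mul(Add(-76, -120), 11) = Mul(-196, 11) = -2156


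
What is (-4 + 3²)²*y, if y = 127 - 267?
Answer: -3500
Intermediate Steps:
y = -140
(-4 + 3²)²*y = (-4 + 3²)²*(-140) = (-4 + 9)²*(-140) = 5²*(-140) = 25*(-140) = -3500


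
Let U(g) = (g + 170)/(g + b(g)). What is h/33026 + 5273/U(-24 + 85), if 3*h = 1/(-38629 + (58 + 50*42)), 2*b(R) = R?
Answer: 41510166723170/19874105559 ≈ 2088.7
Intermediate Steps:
b(R) = R/2
U(g) = 2*(170 + g)/(3*g) (U(g) = (g + 170)/(g + g/2) = (170 + g)/((3*g/2)) = (170 + g)*(2/(3*g)) = 2*(170 + g)/(3*g))
h = -1/109413 (h = 1/(3*(-38629 + (58 + 50*42))) = 1/(3*(-38629 + (58 + 2100))) = 1/(3*(-38629 + 2158)) = (⅓)/(-36471) = (⅓)*(-1/36471) = -1/109413 ≈ -9.1397e-6)
h/33026 + 5273/U(-24 + 85) = -1/109413/33026 + 5273/((2*(170 + (-24 + 85))/(3*(-24 + 85)))) = -1/109413*1/33026 + 5273/(((⅔)*(170 + 61)/61)) = -1/3613473738 + 5273/(((⅔)*(1/61)*231)) = -1/3613473738 + 5273/(154/61) = -1/3613473738 + 5273*(61/154) = -1/3613473738 + 321653/154 = 41510166723170/19874105559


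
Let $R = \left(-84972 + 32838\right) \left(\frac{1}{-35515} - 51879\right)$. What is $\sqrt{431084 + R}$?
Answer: $\frac{2 \sqrt{852993075297758690}}{35515} \approx 52011.0$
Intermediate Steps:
$R = \frac{96055992351924}{35515}$ ($R = - 52134 \left(- \frac{1}{35515} - 51879\right) = \left(-52134\right) \left(- \frac{1842482686}{35515}\right) = \frac{96055992351924}{35515} \approx 2.7047 \cdot 10^{9}$)
$\sqrt{431084 + R} = \sqrt{431084 + \frac{96055992351924}{35515}} = \sqrt{\frac{96071302300184}{35515}} = \frac{2 \sqrt{852993075297758690}}{35515}$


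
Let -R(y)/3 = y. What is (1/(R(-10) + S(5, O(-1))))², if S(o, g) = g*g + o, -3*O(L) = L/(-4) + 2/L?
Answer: 20736/25897921 ≈ 0.00080068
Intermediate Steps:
O(L) = -2/(3*L) + L/12 (O(L) = -(L/(-4) + 2/L)/3 = -(L*(-¼) + 2/L)/3 = -(-L/4 + 2/L)/3 = -(2/L - L/4)/3 = -2/(3*L) + L/12)
R(y) = -3*y
S(o, g) = o + g² (S(o, g) = g² + o = o + g²)
(1/(R(-10) + S(5, O(-1))))² = (1/(-3*(-10) + (5 + ((1/12)*(-8 + (-1)²)/(-1))²)))² = (1/(30 + (5 + ((1/12)*(-1)*(-8 + 1))²)))² = (1/(30 + (5 + ((1/12)*(-1)*(-7))²)))² = (1/(30 + (5 + (7/12)²)))² = (1/(30 + (5 + 49/144)))² = (1/(30 + 769/144))² = (1/(5089/144))² = (144/5089)² = 20736/25897921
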